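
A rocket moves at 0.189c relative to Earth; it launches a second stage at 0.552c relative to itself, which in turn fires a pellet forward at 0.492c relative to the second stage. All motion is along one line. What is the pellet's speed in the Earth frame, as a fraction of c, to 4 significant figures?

Compose boost 2: (0.552 + 0.189)/(1 + 0.552×0.189) = 0.7410/1.10433 = 0.670996
Compose boost 3: (0.492 + 0.670996)/(1 + 0.492×0.670996) = 1.16300/1.33013 = 0.8743

u ≈ 0.8743c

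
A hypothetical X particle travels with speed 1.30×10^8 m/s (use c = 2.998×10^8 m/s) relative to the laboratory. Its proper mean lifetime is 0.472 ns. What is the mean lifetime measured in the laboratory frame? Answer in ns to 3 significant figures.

β = v/c = 1.30×10^8 / 2.998×10^8 = 0.43362
γ = 1/√(1 − 0.43362²) = 1.1098
Time dilation: Δt = γτ₀ = 1.1098 × 0.472 ns = 0.524 ns

Δt ≈ 0.524 ns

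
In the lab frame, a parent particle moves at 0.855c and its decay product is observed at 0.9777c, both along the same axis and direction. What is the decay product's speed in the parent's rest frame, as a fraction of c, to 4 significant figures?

u' ≈ 0.7479c

Inverse velocity addition: u' = (u − v)/(1 − uv/c²)
= (0.9777 − 0.855)/(1 − 0.9777×0.855) = 0.1227/0.164067 = 0.7479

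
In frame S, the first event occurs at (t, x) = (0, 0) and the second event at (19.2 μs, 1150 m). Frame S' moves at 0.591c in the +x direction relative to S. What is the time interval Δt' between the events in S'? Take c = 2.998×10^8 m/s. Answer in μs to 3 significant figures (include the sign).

Δt' ≈ 21.0 μs

γ = 1/√(1 − 0.591²) = 1.2397
Δt' = γ(Δt − vΔx/c²) = 1.2397 × (19.2 μs − 0.591×1150 m / (2.998×10^8 m/s))
= 1.2397 × (16.933 μs) = 21.0 μs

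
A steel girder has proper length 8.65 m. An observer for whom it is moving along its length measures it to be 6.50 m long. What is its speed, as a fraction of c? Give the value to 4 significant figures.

β ≈ 0.6598

γ = L₀/L = 8.65/6.50 = 1.33077
β = √(1 − 1/γ²) = 0.6598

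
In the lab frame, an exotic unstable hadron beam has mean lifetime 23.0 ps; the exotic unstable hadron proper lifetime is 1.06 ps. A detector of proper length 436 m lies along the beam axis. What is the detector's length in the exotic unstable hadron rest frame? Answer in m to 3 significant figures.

Time dilation ⇒ γ = Δt/τ₀ = 23.0/1.06 = 21.698
Length contraction: L = L₀/γ = 436/21.698 = 20.1 m

L ≈ 20.1 m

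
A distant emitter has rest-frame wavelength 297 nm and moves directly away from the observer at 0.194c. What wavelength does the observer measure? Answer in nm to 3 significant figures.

Relativistic Doppler: λ_obs = λ_src √((1+β)/(1−β))
= 297 × √(1.1940/0.80600) = 297 × 1.2171 = 361 nm

λ_obs ≈ 361 nm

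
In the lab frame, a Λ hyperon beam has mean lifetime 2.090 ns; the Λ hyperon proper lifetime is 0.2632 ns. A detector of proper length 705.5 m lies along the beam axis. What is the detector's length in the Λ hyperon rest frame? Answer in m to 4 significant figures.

L ≈ 88.85 m

Time dilation ⇒ γ = Δt/τ₀ = 2.090/0.2632 = 7.94073
Length contraction: L = L₀/γ = 705.5/7.94073 = 88.85 m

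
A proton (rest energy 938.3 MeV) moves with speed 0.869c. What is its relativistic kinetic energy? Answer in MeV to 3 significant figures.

K ≈ 958 MeV

γ = 1/√(1 − 0.869²) = 2.0210
K = (γ − 1)m₀c² = (2.0210 − 1) × 938.3 MeV = 1.0210 × 938.3 MeV = 958 MeV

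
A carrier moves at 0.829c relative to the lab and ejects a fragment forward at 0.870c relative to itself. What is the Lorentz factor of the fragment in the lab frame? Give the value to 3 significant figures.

γ ≈ 6.24

u_lab = (0.870 + 0.829)/(1 + 0.870×0.829) = 1.699/1.72123 = 0.987085
γ = 1/√(1 − 0.987085²) = 6.24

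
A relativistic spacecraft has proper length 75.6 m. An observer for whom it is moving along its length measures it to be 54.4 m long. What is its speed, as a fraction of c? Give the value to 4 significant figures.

γ = L₀/L = 75.6/54.4 = 1.38971
β = √(1 − 1/γ²) = 0.6944

β ≈ 0.6944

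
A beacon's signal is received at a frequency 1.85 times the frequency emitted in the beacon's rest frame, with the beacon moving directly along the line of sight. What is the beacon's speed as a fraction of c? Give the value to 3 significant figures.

β ≈ 0.548

f_obs/f_src = √((1+β)/(1−β)) = 1.85  ⇒  (1+β)/(1−β) = 3.4225
β = |1 − D²|/(1 + D²) = |1 − 3.4225|/(1 + 3.4225) = 0.548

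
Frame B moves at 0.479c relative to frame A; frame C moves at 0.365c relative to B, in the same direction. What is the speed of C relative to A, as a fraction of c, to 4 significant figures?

Compose boost 2: (0.365 + 0.479)/(1 + 0.365×0.479) = 0.8440/1.17484 = 0.7184

u ≈ 0.7184c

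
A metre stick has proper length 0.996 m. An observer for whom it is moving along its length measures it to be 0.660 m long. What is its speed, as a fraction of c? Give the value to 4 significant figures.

β ≈ 0.7489

γ = L₀/L = 0.996/0.660 = 1.50909
β = √(1 − 1/γ²) = 0.7489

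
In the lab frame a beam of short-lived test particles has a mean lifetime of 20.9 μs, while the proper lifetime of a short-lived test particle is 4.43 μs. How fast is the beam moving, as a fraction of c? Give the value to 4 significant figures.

γ = Δt/τ₀ = 20.9/4.43 = 4.71783
β = √(1 − 1/γ²) = √(1 − 1/4.71783²) = 0.9773

β ≈ 0.9773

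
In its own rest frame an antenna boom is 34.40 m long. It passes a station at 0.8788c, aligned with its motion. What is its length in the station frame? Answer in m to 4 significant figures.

L ≈ 16.42 m

γ = 1/√(1 − 0.8788²) = 2.09560
Length contraction: L = L₀/γ = 34.40/2.09560 = 16.42 m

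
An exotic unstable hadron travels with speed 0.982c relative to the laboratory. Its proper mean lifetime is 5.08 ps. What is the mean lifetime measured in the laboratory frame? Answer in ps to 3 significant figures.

Δt ≈ 26.9 ps

γ = 1/√(1 − 0.982²) = 5.2943
Time dilation: Δt = γτ₀ = 5.2943 × 5.08 ps = 26.9 ps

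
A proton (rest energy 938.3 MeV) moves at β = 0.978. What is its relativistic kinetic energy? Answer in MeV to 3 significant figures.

K ≈ 3560 MeV

γ = 1/√(1 − 0.978²) = 4.7938
K = (γ − 1)m₀c² = (4.7938 − 1) × 938.3 MeV = 3.7938 × 938.3 MeV = 3560 MeV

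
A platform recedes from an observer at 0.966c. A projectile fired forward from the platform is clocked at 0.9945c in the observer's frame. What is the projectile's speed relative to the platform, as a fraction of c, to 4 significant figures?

u' ≈ 0.7250c

Inverse velocity addition: u' = (u − v)/(1 − uv/c²)
= (0.9945 − 0.966)/(1 − 0.9945×0.966) = 0.02850/0.0393130 = 0.7250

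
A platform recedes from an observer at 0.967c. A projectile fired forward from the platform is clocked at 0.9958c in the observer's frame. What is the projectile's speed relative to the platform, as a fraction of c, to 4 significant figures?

u' ≈ 0.7771c

Inverse velocity addition: u' = (u − v)/(1 − uv/c²)
= (0.9958 − 0.967)/(1 − 0.9958×0.967) = 0.02880/0.0370614 = 0.7771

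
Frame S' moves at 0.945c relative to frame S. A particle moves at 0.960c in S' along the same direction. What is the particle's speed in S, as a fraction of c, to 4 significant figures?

u ≈ 0.9988c

Relativistic velocity addition: u = (u' + v)/(1 + u'v/c²)
= (0.960 + 0.945)/(1 + 0.960×0.945) = 1.905/1.90720 = 0.9988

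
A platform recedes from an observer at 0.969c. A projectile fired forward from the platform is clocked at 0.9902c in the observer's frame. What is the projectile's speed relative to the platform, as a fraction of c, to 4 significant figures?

u' ≈ 0.5235c

Inverse velocity addition: u' = (u − v)/(1 − uv/c²)
= (0.9902 − 0.969)/(1 − 0.9902×0.969) = 0.02120/0.0404962 = 0.5235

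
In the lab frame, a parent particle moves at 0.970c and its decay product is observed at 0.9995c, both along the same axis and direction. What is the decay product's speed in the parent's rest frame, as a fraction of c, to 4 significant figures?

Inverse velocity addition: u' = (u − v)/(1 − uv/c²)
= (0.9995 − 0.970)/(1 − 0.9995×0.970) = 0.02950/0.0304850 = 0.9677

u' ≈ 0.9677c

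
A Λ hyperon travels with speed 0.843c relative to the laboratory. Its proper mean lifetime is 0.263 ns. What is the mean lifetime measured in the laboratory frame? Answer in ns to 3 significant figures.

Δt ≈ 0.489 ns

γ = 1/√(1 − 0.843²) = 1.8590
Time dilation: Δt = γτ₀ = 1.8590 × 0.263 ns = 0.489 ns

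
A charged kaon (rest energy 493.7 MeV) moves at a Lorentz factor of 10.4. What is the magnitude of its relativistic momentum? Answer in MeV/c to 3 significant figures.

p ≈ 5110 MeV/c

β = √(1 − 1/γ²) = √(1 − 1/10.4²) = 0.99537
p = γβm₀c = 10.4 × 0.99537 × 493.7 MeV/c = 5110 MeV/c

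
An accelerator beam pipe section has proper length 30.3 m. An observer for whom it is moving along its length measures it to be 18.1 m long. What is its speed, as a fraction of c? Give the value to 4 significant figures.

γ = L₀/L = 30.3/18.1 = 1.67403
β = √(1 − 1/γ²) = 0.8020

β ≈ 0.8020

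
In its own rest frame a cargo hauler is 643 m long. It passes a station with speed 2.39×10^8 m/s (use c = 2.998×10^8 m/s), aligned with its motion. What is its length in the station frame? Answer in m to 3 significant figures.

β = v/c = 2.39×10^8 / 2.998×10^8 = 0.79720
γ = 1/√(1 − 0.79720²) = 1.6564
Length contraction: L = L₀/γ = 643/1.6564 = 388 m

L ≈ 388 m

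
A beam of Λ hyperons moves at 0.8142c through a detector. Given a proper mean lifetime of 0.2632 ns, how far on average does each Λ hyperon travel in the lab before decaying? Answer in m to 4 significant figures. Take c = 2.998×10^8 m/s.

d ≈ 0.1107 m

γ = 1/√(1 − 0.8142²) = 1.72240
Dilated lifetime: Δt = γτ₀ = 1.72240 × 0.2632 ns = 0.453336 ns
d = vΔt = 0.8142c × 0.453336 ns = 2.44097×10^8 m/s × 4.53336×10^-10 s = 0.1107 m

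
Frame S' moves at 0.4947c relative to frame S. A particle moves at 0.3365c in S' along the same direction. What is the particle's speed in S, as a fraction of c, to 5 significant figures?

u ≈ 0.71258c

Relativistic velocity addition: u = (u' + v)/(1 + u'v/c²)
= (0.3365 + 0.4947)/(1 + 0.3365×0.4947) = 0.83120/1.166467 = 0.71258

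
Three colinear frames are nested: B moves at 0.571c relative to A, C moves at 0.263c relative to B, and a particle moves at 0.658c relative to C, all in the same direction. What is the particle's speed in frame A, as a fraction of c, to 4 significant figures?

u ≈ 0.9364c

Compose boost 2: (0.263 + 0.571)/(1 + 0.263×0.571) = 0.8340/1.15017 = 0.725108
Compose boost 3: (0.658 + 0.725108)/(1 + 0.658×0.725108) = 1.38311/1.47712 = 0.9364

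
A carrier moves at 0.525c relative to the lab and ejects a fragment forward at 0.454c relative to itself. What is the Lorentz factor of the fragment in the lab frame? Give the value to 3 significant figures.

γ ≈ 1.63

u_lab = (0.454 + 0.525)/(1 + 0.454×0.525) = 0.9790/1.23835 = 0.790568
γ = 1/√(1 − 0.790568²) = 1.63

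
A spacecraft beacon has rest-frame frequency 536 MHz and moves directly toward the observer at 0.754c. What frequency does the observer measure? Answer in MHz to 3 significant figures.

Relativistic Doppler: f_obs = f_src √((1+β)/(1−β))
= 536 × √(1.7540/0.24600) = 536 × 2.6702 = 1430 MHz

f_obs ≈ 1430 MHz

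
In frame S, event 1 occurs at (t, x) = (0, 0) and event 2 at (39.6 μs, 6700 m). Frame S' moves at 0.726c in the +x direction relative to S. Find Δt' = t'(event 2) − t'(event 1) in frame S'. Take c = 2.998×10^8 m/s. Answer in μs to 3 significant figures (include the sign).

Δt' ≈ 34.0 μs

γ = 1/√(1 − 0.726²) = 1.4541
Δt' = γ(Δt − vΔx/c²) = 1.4541 × (39.6 μs − 0.726×6700 m / (2.998×10^8 m/s))
= 1.4541 × (23.375 μs) = 34.0 μs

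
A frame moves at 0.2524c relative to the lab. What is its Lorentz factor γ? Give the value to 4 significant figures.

γ ≈ 1.033

γ = 1/√(1 − β²) = 1/√(1 − 0.2524²) = 1/√(0.936294) = 1.033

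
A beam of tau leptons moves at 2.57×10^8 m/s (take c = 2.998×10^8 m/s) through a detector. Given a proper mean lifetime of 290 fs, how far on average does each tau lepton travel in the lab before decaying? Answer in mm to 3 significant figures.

d ≈ 0.145 mm

β = v/c = 2.57×10^8 / 2.998×10^8 = 0.85724
γ = 1/√(1 − 0.85724²) = 1.9420
Dilated lifetime: Δt = γτ₀ = 1.9420 × 290 fs = 563.19 fs
d = vΔt = 0.85724c × 563.19 fs = 2.5700×10^8 m/s × 5.6319×10^-13 s = 0.145 mm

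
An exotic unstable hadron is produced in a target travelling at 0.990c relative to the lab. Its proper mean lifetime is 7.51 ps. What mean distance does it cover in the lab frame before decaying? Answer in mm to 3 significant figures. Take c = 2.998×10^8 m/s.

γ = 1/√(1 − 0.990²) = 7.0888
Dilated lifetime: Δt = γτ₀ = 7.0888 × 7.51 ps = 53.237 ps
d = vΔt = 0.990c × 53.237 ps = 2.9680×10^8 m/s × 5.3237×10^-11 s = 15.8 mm

d ≈ 15.8 mm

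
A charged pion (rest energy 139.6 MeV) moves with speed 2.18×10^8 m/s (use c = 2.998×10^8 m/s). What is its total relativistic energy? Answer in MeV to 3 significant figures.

E ≈ 203 MeV

β = v/c = 2.18×10^8 / 2.998×10^8 = 0.72715
γ = 1/√(1 − 0.72715²) = 1.4567
E = γm₀c² = 1.4567 × 139.6 MeV = 203 MeV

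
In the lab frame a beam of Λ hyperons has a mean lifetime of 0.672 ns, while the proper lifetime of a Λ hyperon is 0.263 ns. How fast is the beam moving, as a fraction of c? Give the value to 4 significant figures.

β ≈ 0.9202

γ = Δt/τ₀ = 0.672/0.263 = 2.55513
β = √(1 − 1/γ²) = √(1 − 1/2.55513²) = 0.9202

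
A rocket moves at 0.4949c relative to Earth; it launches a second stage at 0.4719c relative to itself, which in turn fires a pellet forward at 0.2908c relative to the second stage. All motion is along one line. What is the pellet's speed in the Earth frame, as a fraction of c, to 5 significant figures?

Compose boost 2: (0.4719 + 0.4949)/(1 + 0.4719×0.4949) = 0.96680/1.233543 = 0.7837585
Compose boost 3: (0.2908 + 0.7837585)/(1 + 0.2908×0.7837585) = 1.074558/1.227917 = 0.87511

u ≈ 0.87511c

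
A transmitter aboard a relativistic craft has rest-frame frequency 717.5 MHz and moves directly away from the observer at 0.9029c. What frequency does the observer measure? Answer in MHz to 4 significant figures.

Relativistic Doppler: f_obs = f_src √((1−β)/(1+β))
= 717.5 × √(0.0971000/1.90290) = 717.5 × 0.225892 = 162.1 MHz

f_obs ≈ 162.1 MHz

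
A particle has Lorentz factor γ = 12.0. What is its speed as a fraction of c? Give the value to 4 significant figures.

β ≈ 0.9965

β = √(1 − 1/γ²) = √(1 − 1/12.0²) = √(0.993056) = 0.9965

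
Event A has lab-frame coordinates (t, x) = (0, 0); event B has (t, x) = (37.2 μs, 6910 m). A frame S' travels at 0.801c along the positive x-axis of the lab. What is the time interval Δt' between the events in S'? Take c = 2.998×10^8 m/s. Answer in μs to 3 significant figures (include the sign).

γ = 1/√(1 − 0.801²) = 1.6704
Δt' = γ(Δt − vΔx/c²) = 1.6704 × (37.2 μs − 0.801×6910 m / (2.998×10^8 m/s))
= 1.6704 × (18.738 μs) = 31.3 μs

Δt' ≈ 31.3 μs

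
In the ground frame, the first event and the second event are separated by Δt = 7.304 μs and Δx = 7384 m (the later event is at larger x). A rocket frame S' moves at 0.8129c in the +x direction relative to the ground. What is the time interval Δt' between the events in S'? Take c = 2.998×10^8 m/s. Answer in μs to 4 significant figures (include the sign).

Δt' ≈ -21.84 μs

γ = 1/√(1 − 0.8129²) = 1.71702
Δt' = γ(Δt − vΔx/c²) = 1.71702 × (7.304 μs − 0.8129×7384 m / (2.998×10^8 m/s))
= 1.71702 × (-12.7175 μs) = -21.84 μs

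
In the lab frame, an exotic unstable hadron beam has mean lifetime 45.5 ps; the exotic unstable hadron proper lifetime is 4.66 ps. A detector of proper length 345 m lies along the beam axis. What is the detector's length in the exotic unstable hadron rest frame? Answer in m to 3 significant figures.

L ≈ 35.3 m

Time dilation ⇒ γ = Δt/τ₀ = 45.5/4.66 = 9.7639
Length contraction: L = L₀/γ = 345/9.7639 = 35.3 m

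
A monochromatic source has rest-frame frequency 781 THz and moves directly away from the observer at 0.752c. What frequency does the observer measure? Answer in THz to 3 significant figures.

f_obs ≈ 294 THz

Relativistic Doppler: f_obs = f_src √((1−β)/(1+β))
= 781 × √(0.24800/1.7520) = 781 × 0.37623 = 294 THz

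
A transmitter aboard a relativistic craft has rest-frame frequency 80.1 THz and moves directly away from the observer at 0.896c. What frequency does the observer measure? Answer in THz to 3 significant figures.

Relativistic Doppler: f_obs = f_src √((1−β)/(1+β))
= 80.1 × √(0.10400/1.8960) = 80.1 × 0.23421 = 18.8 THz

f_obs ≈ 18.8 THz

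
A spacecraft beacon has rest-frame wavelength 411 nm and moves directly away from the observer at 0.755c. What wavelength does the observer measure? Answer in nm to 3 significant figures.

Relativistic Doppler: λ_obs = λ_src √((1+β)/(1−β))
= 411 × √(1.7550/0.24500) = 411 × 2.6764 = 1100 nm

λ_obs ≈ 1100 nm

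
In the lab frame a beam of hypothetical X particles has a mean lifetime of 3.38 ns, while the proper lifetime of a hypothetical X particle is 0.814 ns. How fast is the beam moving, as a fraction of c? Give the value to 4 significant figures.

β ≈ 0.9706

γ = Δt/τ₀ = 3.38/0.814 = 4.15233
β = √(1 − 1/γ²) = √(1 − 1/4.15233²) = 0.9706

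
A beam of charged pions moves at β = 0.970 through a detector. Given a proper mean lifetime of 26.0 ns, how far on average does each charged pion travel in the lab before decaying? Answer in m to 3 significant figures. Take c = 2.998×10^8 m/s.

d ≈ 31.1 m

γ = 1/√(1 − 0.970²) = 4.1135
Dilated lifetime: Δt = γτ₀ = 4.1135 × 26.0 ns = 106.95 ns
d = vΔt = 0.970c × 106.95 ns = 2.9081×10^8 m/s × 1.0695×10^-7 s = 31.1 m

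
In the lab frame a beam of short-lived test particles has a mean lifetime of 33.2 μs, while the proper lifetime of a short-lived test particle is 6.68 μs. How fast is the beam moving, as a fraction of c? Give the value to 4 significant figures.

γ = Δt/τ₀ = 33.2/6.68 = 4.97006
β = √(1 − 1/γ²) = √(1 − 1/4.97006²) = 0.9795

β ≈ 0.9795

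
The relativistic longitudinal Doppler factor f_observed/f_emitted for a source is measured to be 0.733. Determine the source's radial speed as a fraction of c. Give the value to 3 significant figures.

f_obs/f_src = √((1−β)/(1+β)) = 0.733  ⇒  (1−β)/(1+β) = 0.53729
β = |1 − D²|/(1 + D²) = |1 − 0.53729|/(1 + 0.53729) = 0.301

β ≈ 0.301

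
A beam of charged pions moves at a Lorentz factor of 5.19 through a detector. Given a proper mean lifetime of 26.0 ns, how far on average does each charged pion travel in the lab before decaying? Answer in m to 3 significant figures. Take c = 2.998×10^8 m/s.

d ≈ 39.7 m

β = √(1 − 1/γ²) = √(1 − 1/5.19²) = 0.98126
Dilated lifetime: Δt = γτ₀ = 5.19 × 26.0 ns = 134.94 ns
d = vΔt = 0.98126c × 134.94 ns = 2.9418×10^8 m/s × 1.3494×10^-7 s = 39.7 m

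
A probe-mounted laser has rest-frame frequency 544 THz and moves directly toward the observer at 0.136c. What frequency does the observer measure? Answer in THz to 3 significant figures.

f_obs ≈ 624 THz

Relativistic Doppler: f_obs = f_src √((1+β)/(1−β))
= 544 × √(1.1360/0.86400) = 544 × 1.1467 = 624 THz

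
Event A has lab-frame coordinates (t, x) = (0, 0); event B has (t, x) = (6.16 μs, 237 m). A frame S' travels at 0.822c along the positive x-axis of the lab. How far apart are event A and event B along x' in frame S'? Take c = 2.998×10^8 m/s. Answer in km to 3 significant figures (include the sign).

Δx' ≈ -2.25 km

γ = 1/√(1 − 0.822²) = 1.7560
Δx' = γ(Δx − vΔt) = 1.7560 × (237 m − 0.822×(2.998×10^8 m/s)×6.16×10^-6 s)
= 1.7560 × (-1281.0 m) = -2.25 km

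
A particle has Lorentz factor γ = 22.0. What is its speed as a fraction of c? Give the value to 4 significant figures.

β ≈ 0.9990

β = √(1 − 1/γ²) = √(1 − 1/22.0²) = √(0.997934) = 0.9990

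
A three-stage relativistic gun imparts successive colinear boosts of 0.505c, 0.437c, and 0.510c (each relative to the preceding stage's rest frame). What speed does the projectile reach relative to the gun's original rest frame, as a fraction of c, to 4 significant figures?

u ≈ 0.9197c

Compose boost 2: (0.437 + 0.505)/(1 + 0.437×0.505) = 0.9420/1.22069 = 0.771698
Compose boost 3: (0.510 + 0.771698)/(1 + 0.510×0.771698) = 1.28170/1.39357 = 0.9197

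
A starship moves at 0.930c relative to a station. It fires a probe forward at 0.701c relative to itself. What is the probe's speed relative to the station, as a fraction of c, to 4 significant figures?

u ≈ 0.9873c

Relativistic velocity addition: u = (u' + v)/(1 + u'v/c²)
= (0.701 + 0.930)/(1 + 0.701×0.930) = 1.631/1.65193 = 0.9873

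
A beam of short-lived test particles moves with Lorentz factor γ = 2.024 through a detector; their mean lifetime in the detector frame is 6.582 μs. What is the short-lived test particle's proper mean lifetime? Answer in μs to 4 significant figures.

τ₀ ≈ 3.252 μs

γ = 2.024 (given)
Proper time: τ₀ = Δt/γ = 6.582/2.024 = 3.252 μs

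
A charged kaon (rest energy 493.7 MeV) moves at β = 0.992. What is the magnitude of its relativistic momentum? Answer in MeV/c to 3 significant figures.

p ≈ 3880 MeV/c

γ = 1/√(1 − 0.992²) = 7.9216
p = γβm₀c = 7.9216 × 0.992 × 493.7 MeV/c = 3880 MeV/c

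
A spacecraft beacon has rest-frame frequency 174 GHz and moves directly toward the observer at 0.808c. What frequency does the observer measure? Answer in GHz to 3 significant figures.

Relativistic Doppler: f_obs = f_src √((1+β)/(1−β))
= 174 × √(1.8080/0.19200) = 174 × 3.0687 = 534 GHz

f_obs ≈ 534 GHz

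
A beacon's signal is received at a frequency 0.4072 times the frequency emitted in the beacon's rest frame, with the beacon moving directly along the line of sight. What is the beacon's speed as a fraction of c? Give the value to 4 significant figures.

β ≈ 0.7155

f_obs/f_src = √((1−β)/(1+β)) = 0.4072  ⇒  (1−β)/(1+β) = 0.165812
β = |1 − D²|/(1 + D²) = |1 − 0.165812|/(1 + 0.165812) = 0.7155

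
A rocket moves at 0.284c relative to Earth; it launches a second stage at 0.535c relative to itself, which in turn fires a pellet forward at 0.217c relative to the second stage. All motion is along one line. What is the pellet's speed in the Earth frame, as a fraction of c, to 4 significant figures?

Compose boost 2: (0.535 + 0.284)/(1 + 0.535×0.284) = 0.8190/1.15194 = 0.710975
Compose boost 3: (0.217 + 0.710975)/(1 + 0.217×0.710975) = 0.927975/1.15428 = 0.8039

u ≈ 0.8039c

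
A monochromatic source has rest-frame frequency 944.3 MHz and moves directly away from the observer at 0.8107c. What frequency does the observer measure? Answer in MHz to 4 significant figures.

Relativistic Doppler: f_obs = f_src √((1−β)/(1+β))
= 944.3 × √(0.189300/1.81070) = 944.3 × 0.323335 = 305.3 MHz

f_obs ≈ 305.3 MHz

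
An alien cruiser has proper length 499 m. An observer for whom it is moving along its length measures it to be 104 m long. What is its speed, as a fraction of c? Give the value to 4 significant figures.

γ = L₀/L = 499/104 = 4.79808
β = √(1 − 1/γ²) = 0.9780

β ≈ 0.9780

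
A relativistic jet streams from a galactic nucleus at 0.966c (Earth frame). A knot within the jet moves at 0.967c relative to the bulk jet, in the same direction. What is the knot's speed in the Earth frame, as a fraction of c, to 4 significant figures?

u ≈ 0.9994c

Relativistic velocity addition: u = (u' + v)/(1 + u'v/c²)
= (0.967 + 0.966)/(1 + 0.967×0.966) = 1.933/1.93412 = 0.9994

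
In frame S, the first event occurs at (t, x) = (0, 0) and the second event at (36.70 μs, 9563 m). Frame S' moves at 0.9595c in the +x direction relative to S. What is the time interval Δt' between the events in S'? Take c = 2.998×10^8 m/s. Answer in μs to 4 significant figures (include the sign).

Δt' ≈ 21.63 μs

γ = 1/√(1 − 0.9595²) = 3.54977
Δt' = γ(Δt − vΔx/c²) = 3.54977 × (36.70 μs − 0.9595×9563 m / (2.998×10^8 m/s))
= 3.54977 × (6.09393 μs) = 21.63 μs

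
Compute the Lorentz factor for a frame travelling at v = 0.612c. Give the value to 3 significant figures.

γ = 1/√(1 − β²) = 1/√(1 − 0.612²) = 1/√(0.62546) = 1.26

γ ≈ 1.26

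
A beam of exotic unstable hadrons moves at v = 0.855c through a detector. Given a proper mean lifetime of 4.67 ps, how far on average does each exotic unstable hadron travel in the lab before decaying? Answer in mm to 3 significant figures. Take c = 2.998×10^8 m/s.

d ≈ 2.31 mm

γ = 1/√(1 − 0.855²) = 1.9282
Dilated lifetime: Δt = γτ₀ = 1.9282 × 4.67 ps = 9.0045 ps
d = vΔt = 0.855c × 9.0045 ps = 2.5633×10^8 m/s × 9.0045×10^-12 s = 2.31 mm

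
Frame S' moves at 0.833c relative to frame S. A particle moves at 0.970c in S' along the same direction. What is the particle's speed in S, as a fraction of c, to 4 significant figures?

u ≈ 0.9972c

Relativistic velocity addition: u = (u' + v)/(1 + u'v/c²)
= (0.970 + 0.833)/(1 + 0.970×0.833) = 1.803/1.80801 = 0.9972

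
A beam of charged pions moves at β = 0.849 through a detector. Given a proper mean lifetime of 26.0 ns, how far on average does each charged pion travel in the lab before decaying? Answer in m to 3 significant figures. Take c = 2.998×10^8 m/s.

γ = 1/√(1 − 0.849²) = 1.8925
Dilated lifetime: Δt = γτ₀ = 1.8925 × 26.0 ns = 49.206 ns
d = vΔt = 0.849c × 49.206 ns = 2.5453×10^8 m/s × 4.9206×10^-8 s = 12.5 m

d ≈ 12.5 m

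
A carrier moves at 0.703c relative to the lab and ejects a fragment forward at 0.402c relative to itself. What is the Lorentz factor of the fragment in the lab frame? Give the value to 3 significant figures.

u_lab = (0.402 + 0.703)/(1 + 0.402×0.703) = 1.105/1.28261 = 0.861527
γ = 1/√(1 − 0.861527²) = 1.97

γ ≈ 1.97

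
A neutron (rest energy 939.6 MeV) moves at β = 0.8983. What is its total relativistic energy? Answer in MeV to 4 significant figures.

γ = 1/√(1 − 0.8983²) = 2.27592
E = γm₀c² = 2.27592 × 939.6 MeV = 2138 MeV

E ≈ 2138 MeV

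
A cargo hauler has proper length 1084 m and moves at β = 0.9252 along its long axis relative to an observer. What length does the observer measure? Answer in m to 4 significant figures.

γ = 1/√(1 − 0.9252²) = 2.63519
Length contraction: L = L₀/γ = 1084/2.63519 = 411.4 m

L ≈ 411.4 m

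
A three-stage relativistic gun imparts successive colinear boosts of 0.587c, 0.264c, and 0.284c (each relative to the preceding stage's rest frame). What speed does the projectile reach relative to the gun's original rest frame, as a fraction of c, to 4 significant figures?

u ≈ 0.8442c

Compose boost 2: (0.264 + 0.587)/(1 + 0.264×0.587) = 0.8510/1.15497 = 0.736817
Compose boost 3: (0.284 + 0.736817)/(1 + 0.284×0.736817) = 1.02082/1.20926 = 0.8442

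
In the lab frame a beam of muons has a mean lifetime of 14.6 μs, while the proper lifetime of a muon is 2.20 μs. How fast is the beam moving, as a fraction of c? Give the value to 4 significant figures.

γ = Δt/τ₀ = 14.6/2.20 = 6.63636
β = √(1 − 1/γ²) = √(1 − 1/6.63636²) = 0.9886

β ≈ 0.9886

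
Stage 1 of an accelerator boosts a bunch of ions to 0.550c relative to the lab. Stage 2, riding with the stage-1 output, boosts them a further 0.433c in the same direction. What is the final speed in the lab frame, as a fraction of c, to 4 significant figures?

u ≈ 0.7939c

Compose boost 2: (0.433 + 0.550)/(1 + 0.433×0.550) = 0.9830/1.23815 = 0.7939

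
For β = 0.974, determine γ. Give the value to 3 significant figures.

γ ≈ 4.41

γ = 1/√(1 − β²) = 1/√(1 − 0.974²) = 1/√(0.051324) = 4.41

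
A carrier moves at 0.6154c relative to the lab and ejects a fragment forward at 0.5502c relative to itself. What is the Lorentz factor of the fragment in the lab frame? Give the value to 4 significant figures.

u_lab = (0.5502 + 0.6154)/(1 + 0.5502×0.6154) = 1.1656/1.338593 = 0.8707650
γ = 1/√(1 − 0.8707650²) = 2.034

γ ≈ 2.034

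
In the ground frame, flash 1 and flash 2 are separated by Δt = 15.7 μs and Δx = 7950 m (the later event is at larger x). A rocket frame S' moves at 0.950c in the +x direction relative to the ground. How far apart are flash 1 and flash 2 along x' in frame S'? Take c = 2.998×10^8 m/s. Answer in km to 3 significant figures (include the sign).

Δx' ≈ 11.1 km

γ = 1/√(1 − 0.950²) = 3.2026
Δx' = γ(Δx − vΔt) = 3.2026 × (7950 m − 0.950×(2.998×10^8 m/s)×15.7×10^-6 s)
= 3.2026 × (3478.5 m) = 11.1 km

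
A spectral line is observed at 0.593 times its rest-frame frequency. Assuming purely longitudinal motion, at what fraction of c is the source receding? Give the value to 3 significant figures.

β ≈ 0.480

f_obs/f_src = √((1−β)/(1+β)) = 0.593  ⇒  (1−β)/(1+β) = 0.35165
β = |1 − D²|/(1 + D²) = |1 − 0.35165|/(1 + 0.35165) = 0.480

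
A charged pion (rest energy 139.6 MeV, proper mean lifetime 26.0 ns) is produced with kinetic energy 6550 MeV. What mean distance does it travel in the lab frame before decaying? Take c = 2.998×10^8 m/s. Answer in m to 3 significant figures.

d ≈ 373 m

γ = 1 + K/(m₀c²) = 1 + 6550/139.6 = 47.920
β = √(1 − 1/γ²) = 0.99978
Dilated lifetime: γτ₀ = 47.920 × 26.0 ns = 1245.9 ns
d = βc·γτ₀ = 0.99978 × (2.998×10^8 m/s) × 1.2459×10^-6 s = 373 m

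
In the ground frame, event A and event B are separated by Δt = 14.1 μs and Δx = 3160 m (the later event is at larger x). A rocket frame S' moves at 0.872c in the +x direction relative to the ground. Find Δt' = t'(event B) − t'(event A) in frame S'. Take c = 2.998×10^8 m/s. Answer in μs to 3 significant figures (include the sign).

γ = 1/√(1 − 0.872²) = 2.0429
Δt' = γ(Δt − vΔx/c²) = 2.0429 × (14.1 μs − 0.872×3160 m / (2.998×10^8 m/s))
= 2.0429 × (4.9088 μs) = 10.0 μs

Δt' ≈ 10.0 μs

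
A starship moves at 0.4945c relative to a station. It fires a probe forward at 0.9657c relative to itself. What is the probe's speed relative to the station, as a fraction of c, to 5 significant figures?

u ≈ 0.98827c

Relativistic velocity addition: u = (u' + v)/(1 + u'v/c²)
= (0.9657 + 0.4945)/(1 + 0.9657×0.4945) = 1.4602/1.477539 = 0.98827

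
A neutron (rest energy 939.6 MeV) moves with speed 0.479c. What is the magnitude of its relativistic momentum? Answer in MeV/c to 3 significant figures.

p ≈ 513 MeV/c

γ = 1/√(1 − 0.479²) = 1.1392
p = γβm₀c = 1.1392 × 0.479 × 939.6 MeV/c = 513 MeV/c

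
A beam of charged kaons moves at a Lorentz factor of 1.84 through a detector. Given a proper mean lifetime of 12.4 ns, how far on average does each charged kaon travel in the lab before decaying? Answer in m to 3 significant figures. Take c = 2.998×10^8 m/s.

d ≈ 5.74 m

β = √(1 − 1/γ²) = √(1 − 1/1.84²) = 0.83942
Dilated lifetime: Δt = γτ₀ = 1.84 × 12.4 ns = 22.816 ns
d = vΔt = 0.83942c × 22.816 ns = 2.5166×10^8 m/s × 2.2816×10^-8 s = 5.74 m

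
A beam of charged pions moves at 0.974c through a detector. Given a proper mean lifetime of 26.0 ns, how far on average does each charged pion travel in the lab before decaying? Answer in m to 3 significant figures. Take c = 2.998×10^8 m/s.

d ≈ 33.5 m

γ = 1/√(1 − 0.974²) = 4.4141
Dilated lifetime: Δt = γτ₀ = 4.4141 × 26.0 ns = 114.77 ns
d = vΔt = 0.974c × 114.77 ns = 2.9201×10^8 m/s × 1.1477×10^-7 s = 33.5 m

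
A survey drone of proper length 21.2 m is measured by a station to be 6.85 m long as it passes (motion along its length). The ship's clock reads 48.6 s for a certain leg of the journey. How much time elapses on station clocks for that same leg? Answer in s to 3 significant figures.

Length contraction ⇒ γ = L₀/L = 21.2/6.85 = 3.0949
Time dilation: Δt = γτ₀ = 3.0949 × 48.6 s = 150 s

Δt ≈ 150 s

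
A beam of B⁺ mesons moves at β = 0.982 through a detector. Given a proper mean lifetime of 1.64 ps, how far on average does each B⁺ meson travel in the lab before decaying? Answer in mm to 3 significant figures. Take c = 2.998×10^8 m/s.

γ = 1/√(1 − 0.982²) = 5.2943
Dilated lifetime: Δt = γτ₀ = 5.2943 × 1.64 ps = 8.6827 ps
d = vΔt = 0.982c × 8.6827 ps = 2.9440×10^8 m/s × 8.6827×10^-12 s = 2.56 mm

d ≈ 2.56 mm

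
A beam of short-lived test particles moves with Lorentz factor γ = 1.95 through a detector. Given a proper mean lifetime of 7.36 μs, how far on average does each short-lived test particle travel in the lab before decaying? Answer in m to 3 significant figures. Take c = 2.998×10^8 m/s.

β = √(1 − 1/γ²) = √(1 − 1/1.95²) = 0.85850
Dilated lifetime: Δt = γτ₀ = 1.95 × 7.36 μs = 14.352 μs
d = vΔt = 0.85850c × 14.352 μs = 2.5738×10^8 m/s × 1.4352×10^-5 s = 3690 m

d ≈ 3690 m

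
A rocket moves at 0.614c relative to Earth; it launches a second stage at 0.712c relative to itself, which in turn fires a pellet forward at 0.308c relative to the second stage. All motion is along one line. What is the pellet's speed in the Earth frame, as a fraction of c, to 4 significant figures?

u ≈ 0.9583c

Compose boost 2: (0.712 + 0.614)/(1 + 0.712×0.614) = 1.326/1.43717 = 0.922648
Compose boost 3: (0.308 + 0.922648)/(1 + 0.308×0.922648) = 1.23065/1.28418 = 0.9583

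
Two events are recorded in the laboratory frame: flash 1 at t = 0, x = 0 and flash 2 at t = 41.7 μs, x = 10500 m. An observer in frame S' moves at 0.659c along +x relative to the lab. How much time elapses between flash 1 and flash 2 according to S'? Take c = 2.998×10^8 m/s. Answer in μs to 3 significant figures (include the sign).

γ = 1/√(1 − 0.659²) = 1.3295
Δt' = γ(Δt − vΔx/c²) = 1.3295 × (41.7 μs − 0.659×10500 m / (2.998×10^8 m/s))
= 1.3295 × (18.620 μs) = 24.8 μs

Δt' ≈ 24.8 μs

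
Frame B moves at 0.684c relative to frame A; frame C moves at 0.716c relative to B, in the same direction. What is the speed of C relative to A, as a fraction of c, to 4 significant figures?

u ≈ 0.9398c

Compose boost 2: (0.716 + 0.684)/(1 + 0.716×0.684) = 1.400/1.48974 = 0.9398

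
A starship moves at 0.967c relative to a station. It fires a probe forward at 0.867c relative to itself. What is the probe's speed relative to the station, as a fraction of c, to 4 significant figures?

Relativistic velocity addition: u = (u' + v)/(1 + u'v/c²)
= (0.867 + 0.967)/(1 + 0.867×0.967) = 1.834/1.83839 = 0.9976

u ≈ 0.9976c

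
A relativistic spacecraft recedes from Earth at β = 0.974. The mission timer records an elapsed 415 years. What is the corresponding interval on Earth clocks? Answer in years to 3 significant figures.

Δt ≈ 1830 years

γ = 1/√(1 − 0.974²) = 4.4141
Time dilation: Δt = γτ₀ = 4.4141 × 415 years = 1830 years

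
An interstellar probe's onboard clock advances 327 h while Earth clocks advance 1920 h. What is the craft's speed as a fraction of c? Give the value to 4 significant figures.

β ≈ 0.9854

γ = Δt/τ₀ = 1920/327 = 5.87156
β = √(1 − 1/γ²) = √(1 − 1/5.87156²) = 0.9854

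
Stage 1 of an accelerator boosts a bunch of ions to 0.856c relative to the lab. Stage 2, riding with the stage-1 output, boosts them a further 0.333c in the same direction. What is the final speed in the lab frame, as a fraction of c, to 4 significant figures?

u ≈ 0.9253c

Compose boost 2: (0.333 + 0.856)/(1 + 0.333×0.856) = 1.189/1.28505 = 0.9253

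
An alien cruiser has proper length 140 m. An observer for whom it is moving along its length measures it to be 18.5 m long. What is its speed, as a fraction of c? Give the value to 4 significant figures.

β ≈ 0.9912

γ = L₀/L = 140/18.5 = 7.56757
β = √(1 − 1/γ²) = 0.9912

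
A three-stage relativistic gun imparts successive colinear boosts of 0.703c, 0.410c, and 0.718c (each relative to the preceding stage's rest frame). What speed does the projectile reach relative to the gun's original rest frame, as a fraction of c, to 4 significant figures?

Compose boost 2: (0.410 + 0.703)/(1 + 0.410×0.703) = 1.113/1.28823 = 0.863976
Compose boost 3: (0.718 + 0.863976)/(1 + 0.718×0.863976) = 1.58198/1.62033 = 0.9763

u ≈ 0.9763c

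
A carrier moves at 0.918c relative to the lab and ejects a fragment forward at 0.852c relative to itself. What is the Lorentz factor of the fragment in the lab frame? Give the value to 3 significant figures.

u_lab = (0.852 + 0.918)/(1 + 0.852×0.918) = 1.770/1.78214 = 0.993190
γ = 1/√(1 − 0.993190²) = 8.58

γ ≈ 8.58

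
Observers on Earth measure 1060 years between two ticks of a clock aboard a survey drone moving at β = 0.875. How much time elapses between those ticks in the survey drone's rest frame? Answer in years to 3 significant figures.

γ = 1/√(1 − 0.875²) = 2.0656
Proper time: τ₀ = Δt/γ = 1060/2.0656 = 513 years

τ₀ ≈ 513 years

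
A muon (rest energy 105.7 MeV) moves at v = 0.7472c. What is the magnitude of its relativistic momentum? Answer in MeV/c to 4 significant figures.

γ = 1/√(1 − 0.7472²) = 1.50467
p = γβm₀c = 1.50467 × 0.7472 × 105.7 MeV/c = 118.8 MeV/c

p ≈ 118.8 MeV/c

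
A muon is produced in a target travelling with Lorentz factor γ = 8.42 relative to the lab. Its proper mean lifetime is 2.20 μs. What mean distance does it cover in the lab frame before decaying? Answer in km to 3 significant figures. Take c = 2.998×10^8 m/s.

β = √(1 − 1/γ²) = √(1 − 1/8.42²) = 0.99292
Dilated lifetime: Δt = γτ₀ = 8.42 × 2.20 μs = 18.524 μs
d = vΔt = 0.99292c × 18.524 μs = 2.9768×10^8 m/s × 1.8524×10^-5 s = 5.51 km

d ≈ 5.51 km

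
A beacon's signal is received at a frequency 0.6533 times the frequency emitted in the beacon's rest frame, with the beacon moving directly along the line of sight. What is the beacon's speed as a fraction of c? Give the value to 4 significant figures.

β ≈ 0.4017

f_obs/f_src = √((1−β)/(1+β)) = 0.6533  ⇒  (1−β)/(1+β) = 0.426801
β = |1 − D²|/(1 + D²) = |1 − 0.426801|/(1 + 0.426801) = 0.4017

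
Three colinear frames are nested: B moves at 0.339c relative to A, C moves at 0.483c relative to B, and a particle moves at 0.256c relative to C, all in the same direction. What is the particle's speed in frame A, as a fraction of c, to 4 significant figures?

u ≈ 0.8150c

Compose boost 2: (0.483 + 0.339)/(1 + 0.483×0.339) = 0.8220/1.16374 = 0.706345
Compose boost 3: (0.256 + 0.706345)/(1 + 0.256×0.706345) = 0.962345/1.18082 = 0.8150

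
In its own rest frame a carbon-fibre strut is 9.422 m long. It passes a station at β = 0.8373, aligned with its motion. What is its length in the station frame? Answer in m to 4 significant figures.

L ≈ 5.151 m

γ = 1/√(1 − 0.8373²) = 1.82901
Length contraction: L = L₀/γ = 9.422/1.82901 = 5.151 m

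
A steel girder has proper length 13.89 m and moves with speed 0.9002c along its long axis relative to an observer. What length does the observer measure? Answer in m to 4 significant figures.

L ≈ 6.049 m

γ = 1/√(1 − 0.9002²) = 2.29633
Length contraction: L = L₀/γ = 13.89/2.29633 = 6.049 m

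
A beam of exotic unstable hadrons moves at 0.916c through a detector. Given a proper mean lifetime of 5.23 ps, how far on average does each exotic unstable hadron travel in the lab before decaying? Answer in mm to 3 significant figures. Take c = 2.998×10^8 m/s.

d ≈ 3.58 mm

γ = 1/√(1 − 0.916²) = 2.4927
Dilated lifetime: Δt = γτ₀ = 2.4927 × 5.23 ps = 13.037 ps
d = vΔt = 0.916c × 13.037 ps = 2.7462×10^8 m/s × 1.3037×10^-11 s = 3.58 mm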